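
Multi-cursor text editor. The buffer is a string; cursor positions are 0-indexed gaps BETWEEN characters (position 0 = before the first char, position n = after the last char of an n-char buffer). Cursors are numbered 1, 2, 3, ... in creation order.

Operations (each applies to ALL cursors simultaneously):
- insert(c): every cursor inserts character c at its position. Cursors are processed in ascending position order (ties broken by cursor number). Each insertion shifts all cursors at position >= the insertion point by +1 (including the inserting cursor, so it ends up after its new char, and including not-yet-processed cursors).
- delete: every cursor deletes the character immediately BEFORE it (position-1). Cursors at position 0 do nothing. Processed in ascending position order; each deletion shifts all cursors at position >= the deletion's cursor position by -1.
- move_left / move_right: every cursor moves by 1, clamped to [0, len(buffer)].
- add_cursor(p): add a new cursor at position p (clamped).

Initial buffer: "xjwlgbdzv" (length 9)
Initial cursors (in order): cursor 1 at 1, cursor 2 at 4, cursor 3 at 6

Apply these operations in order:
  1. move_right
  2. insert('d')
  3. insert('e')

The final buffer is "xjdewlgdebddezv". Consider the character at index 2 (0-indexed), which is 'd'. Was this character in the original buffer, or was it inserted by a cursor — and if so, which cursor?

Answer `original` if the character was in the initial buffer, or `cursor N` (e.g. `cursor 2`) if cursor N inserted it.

After op 1 (move_right): buffer="xjwlgbdzv" (len 9), cursors c1@2 c2@5 c3@7, authorship .........
After op 2 (insert('d')): buffer="xjdwlgdbddzv" (len 12), cursors c1@3 c2@7 c3@10, authorship ..1...2..3..
After op 3 (insert('e')): buffer="xjdewlgdebddezv" (len 15), cursors c1@4 c2@9 c3@13, authorship ..11...22..33..
Authorship (.=original, N=cursor N): . . 1 1 . . . 2 2 . . 3 3 . .
Index 2: author = 1

Answer: cursor 1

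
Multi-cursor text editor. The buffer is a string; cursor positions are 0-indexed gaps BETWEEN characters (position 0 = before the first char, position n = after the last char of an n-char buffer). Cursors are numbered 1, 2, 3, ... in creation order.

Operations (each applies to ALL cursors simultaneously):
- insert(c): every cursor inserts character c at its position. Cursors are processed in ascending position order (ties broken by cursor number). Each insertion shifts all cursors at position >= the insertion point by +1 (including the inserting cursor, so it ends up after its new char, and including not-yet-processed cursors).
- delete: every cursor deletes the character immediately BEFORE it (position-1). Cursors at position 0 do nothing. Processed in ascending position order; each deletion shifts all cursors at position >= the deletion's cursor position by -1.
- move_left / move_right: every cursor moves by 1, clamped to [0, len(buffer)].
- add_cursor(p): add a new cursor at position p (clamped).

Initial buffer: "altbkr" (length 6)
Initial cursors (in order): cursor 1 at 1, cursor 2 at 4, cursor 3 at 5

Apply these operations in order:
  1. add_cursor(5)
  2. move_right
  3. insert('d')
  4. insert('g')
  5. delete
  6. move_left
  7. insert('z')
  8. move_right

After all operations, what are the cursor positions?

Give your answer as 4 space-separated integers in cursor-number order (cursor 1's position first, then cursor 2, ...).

Answer: 4 9 14 14

Derivation:
After op 1 (add_cursor(5)): buffer="altbkr" (len 6), cursors c1@1 c2@4 c3@5 c4@5, authorship ......
After op 2 (move_right): buffer="altbkr" (len 6), cursors c1@2 c2@5 c3@6 c4@6, authorship ......
After op 3 (insert('d')): buffer="aldtbkdrdd" (len 10), cursors c1@3 c2@7 c3@10 c4@10, authorship ..1...2.34
After op 4 (insert('g')): buffer="aldgtbkdgrddgg" (len 14), cursors c1@4 c2@9 c3@14 c4@14, authorship ..11...22.3434
After op 5 (delete): buffer="aldtbkdrdd" (len 10), cursors c1@3 c2@7 c3@10 c4@10, authorship ..1...2.34
After op 6 (move_left): buffer="aldtbkdrdd" (len 10), cursors c1@2 c2@6 c3@9 c4@9, authorship ..1...2.34
After op 7 (insert('z')): buffer="alzdtbkzdrdzzd" (len 14), cursors c1@3 c2@8 c3@13 c4@13, authorship ..11...22.3344
After op 8 (move_right): buffer="alzdtbkzdrdzzd" (len 14), cursors c1@4 c2@9 c3@14 c4@14, authorship ..11...22.3344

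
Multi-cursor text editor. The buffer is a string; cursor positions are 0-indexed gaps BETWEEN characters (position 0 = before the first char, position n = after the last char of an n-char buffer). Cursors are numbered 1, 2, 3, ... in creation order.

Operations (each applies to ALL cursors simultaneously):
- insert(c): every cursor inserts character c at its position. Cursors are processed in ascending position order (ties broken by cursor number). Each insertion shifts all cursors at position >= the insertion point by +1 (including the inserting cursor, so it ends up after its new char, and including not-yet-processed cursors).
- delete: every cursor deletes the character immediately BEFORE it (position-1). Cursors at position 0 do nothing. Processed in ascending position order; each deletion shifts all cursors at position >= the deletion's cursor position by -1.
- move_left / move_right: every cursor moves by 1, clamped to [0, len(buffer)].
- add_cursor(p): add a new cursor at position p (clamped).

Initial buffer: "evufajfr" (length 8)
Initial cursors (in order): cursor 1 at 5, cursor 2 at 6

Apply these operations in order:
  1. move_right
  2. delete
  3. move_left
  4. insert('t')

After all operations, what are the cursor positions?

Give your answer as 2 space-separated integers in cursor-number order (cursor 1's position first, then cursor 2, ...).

Answer: 6 6

Derivation:
After op 1 (move_right): buffer="evufajfr" (len 8), cursors c1@6 c2@7, authorship ........
After op 2 (delete): buffer="evufar" (len 6), cursors c1@5 c2@5, authorship ......
After op 3 (move_left): buffer="evufar" (len 6), cursors c1@4 c2@4, authorship ......
After op 4 (insert('t')): buffer="evufttar" (len 8), cursors c1@6 c2@6, authorship ....12..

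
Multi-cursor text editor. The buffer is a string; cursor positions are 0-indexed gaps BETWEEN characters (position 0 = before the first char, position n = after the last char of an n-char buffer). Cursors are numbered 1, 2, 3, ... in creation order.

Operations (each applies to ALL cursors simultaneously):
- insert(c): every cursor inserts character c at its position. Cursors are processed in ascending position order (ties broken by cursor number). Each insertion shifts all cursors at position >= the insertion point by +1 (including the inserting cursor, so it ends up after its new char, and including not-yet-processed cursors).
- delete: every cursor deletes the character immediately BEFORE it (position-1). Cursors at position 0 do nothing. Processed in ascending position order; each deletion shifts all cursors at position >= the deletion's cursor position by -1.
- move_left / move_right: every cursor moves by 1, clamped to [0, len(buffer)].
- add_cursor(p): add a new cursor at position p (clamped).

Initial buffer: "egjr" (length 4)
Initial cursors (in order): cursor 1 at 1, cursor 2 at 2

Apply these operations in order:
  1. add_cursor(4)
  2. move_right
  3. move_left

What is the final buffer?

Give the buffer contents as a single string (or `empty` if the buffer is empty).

After op 1 (add_cursor(4)): buffer="egjr" (len 4), cursors c1@1 c2@2 c3@4, authorship ....
After op 2 (move_right): buffer="egjr" (len 4), cursors c1@2 c2@3 c3@4, authorship ....
After op 3 (move_left): buffer="egjr" (len 4), cursors c1@1 c2@2 c3@3, authorship ....

Answer: egjr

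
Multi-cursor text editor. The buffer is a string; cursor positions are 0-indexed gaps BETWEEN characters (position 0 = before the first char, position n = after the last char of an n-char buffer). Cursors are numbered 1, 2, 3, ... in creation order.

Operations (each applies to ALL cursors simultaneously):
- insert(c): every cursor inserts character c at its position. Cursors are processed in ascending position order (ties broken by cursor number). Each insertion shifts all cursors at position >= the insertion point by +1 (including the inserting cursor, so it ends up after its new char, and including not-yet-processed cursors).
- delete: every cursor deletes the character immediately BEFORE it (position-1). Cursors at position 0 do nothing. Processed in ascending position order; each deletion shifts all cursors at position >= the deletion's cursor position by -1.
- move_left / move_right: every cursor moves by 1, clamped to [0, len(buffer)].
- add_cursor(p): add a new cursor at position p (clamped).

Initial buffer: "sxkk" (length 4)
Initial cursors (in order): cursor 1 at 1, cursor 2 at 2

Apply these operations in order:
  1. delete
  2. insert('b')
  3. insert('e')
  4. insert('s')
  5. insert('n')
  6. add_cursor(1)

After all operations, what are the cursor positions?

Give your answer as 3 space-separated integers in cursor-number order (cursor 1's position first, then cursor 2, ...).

After op 1 (delete): buffer="kk" (len 2), cursors c1@0 c2@0, authorship ..
After op 2 (insert('b')): buffer="bbkk" (len 4), cursors c1@2 c2@2, authorship 12..
After op 3 (insert('e')): buffer="bbeekk" (len 6), cursors c1@4 c2@4, authorship 1212..
After op 4 (insert('s')): buffer="bbeesskk" (len 8), cursors c1@6 c2@6, authorship 121212..
After op 5 (insert('n')): buffer="bbeessnnkk" (len 10), cursors c1@8 c2@8, authorship 12121212..
After op 6 (add_cursor(1)): buffer="bbeessnnkk" (len 10), cursors c3@1 c1@8 c2@8, authorship 12121212..

Answer: 8 8 1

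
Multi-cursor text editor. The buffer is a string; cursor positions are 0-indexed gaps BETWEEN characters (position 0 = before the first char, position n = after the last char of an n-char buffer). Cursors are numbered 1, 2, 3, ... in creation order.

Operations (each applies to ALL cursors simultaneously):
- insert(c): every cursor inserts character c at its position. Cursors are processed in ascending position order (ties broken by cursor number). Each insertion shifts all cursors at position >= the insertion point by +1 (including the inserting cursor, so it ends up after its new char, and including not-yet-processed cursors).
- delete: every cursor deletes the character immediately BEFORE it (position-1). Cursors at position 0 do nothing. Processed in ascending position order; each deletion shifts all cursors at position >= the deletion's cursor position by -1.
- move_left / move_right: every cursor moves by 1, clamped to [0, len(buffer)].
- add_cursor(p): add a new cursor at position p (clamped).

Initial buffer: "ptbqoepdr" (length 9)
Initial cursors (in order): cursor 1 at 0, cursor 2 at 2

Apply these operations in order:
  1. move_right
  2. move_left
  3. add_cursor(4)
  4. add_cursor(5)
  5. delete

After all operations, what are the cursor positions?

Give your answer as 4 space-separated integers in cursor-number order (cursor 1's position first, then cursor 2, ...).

Answer: 0 1 2 2

Derivation:
After op 1 (move_right): buffer="ptbqoepdr" (len 9), cursors c1@1 c2@3, authorship .........
After op 2 (move_left): buffer="ptbqoepdr" (len 9), cursors c1@0 c2@2, authorship .........
After op 3 (add_cursor(4)): buffer="ptbqoepdr" (len 9), cursors c1@0 c2@2 c3@4, authorship .........
After op 4 (add_cursor(5)): buffer="ptbqoepdr" (len 9), cursors c1@0 c2@2 c3@4 c4@5, authorship .........
After op 5 (delete): buffer="pbepdr" (len 6), cursors c1@0 c2@1 c3@2 c4@2, authorship ......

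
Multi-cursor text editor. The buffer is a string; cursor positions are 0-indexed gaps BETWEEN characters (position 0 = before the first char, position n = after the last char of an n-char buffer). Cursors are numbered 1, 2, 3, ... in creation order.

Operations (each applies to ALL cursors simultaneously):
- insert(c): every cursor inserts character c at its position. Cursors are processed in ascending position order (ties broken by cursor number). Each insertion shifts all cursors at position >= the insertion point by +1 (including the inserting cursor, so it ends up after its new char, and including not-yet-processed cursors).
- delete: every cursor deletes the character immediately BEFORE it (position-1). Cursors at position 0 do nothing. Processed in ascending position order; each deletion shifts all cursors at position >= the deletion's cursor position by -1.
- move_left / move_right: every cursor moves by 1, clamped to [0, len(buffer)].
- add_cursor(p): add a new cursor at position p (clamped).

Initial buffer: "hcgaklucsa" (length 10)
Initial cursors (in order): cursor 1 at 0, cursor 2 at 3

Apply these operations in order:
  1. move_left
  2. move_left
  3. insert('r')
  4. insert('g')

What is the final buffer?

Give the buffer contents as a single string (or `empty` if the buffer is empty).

Answer: rghrgcgaklucsa

Derivation:
After op 1 (move_left): buffer="hcgaklucsa" (len 10), cursors c1@0 c2@2, authorship ..........
After op 2 (move_left): buffer="hcgaklucsa" (len 10), cursors c1@0 c2@1, authorship ..........
After op 3 (insert('r')): buffer="rhrcgaklucsa" (len 12), cursors c1@1 c2@3, authorship 1.2.........
After op 4 (insert('g')): buffer="rghrgcgaklucsa" (len 14), cursors c1@2 c2@5, authorship 11.22.........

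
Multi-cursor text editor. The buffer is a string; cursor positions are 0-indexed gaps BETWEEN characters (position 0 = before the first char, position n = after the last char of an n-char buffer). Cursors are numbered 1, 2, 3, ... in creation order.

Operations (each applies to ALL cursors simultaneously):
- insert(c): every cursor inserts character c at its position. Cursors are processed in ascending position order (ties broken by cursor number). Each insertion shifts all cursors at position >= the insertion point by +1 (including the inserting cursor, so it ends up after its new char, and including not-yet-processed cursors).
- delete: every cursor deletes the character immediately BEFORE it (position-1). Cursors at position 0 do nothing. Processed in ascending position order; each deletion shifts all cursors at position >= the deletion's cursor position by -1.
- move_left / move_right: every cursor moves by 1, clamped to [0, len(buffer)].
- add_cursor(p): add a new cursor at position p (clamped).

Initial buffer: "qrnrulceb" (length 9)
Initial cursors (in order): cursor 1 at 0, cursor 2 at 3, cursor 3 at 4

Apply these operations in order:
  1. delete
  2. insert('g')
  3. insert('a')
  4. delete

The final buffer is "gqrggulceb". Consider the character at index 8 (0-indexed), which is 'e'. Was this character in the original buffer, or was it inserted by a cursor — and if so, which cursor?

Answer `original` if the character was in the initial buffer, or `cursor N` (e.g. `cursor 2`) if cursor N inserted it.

Answer: original

Derivation:
After op 1 (delete): buffer="qrulceb" (len 7), cursors c1@0 c2@2 c3@2, authorship .......
After op 2 (insert('g')): buffer="gqrggulceb" (len 10), cursors c1@1 c2@5 c3@5, authorship 1..23.....
After op 3 (insert('a')): buffer="gaqrggaaulceb" (len 13), cursors c1@2 c2@8 c3@8, authorship 11..2323.....
After op 4 (delete): buffer="gqrggulceb" (len 10), cursors c1@1 c2@5 c3@5, authorship 1..23.....
Authorship (.=original, N=cursor N): 1 . . 2 3 . . . . .
Index 8: author = original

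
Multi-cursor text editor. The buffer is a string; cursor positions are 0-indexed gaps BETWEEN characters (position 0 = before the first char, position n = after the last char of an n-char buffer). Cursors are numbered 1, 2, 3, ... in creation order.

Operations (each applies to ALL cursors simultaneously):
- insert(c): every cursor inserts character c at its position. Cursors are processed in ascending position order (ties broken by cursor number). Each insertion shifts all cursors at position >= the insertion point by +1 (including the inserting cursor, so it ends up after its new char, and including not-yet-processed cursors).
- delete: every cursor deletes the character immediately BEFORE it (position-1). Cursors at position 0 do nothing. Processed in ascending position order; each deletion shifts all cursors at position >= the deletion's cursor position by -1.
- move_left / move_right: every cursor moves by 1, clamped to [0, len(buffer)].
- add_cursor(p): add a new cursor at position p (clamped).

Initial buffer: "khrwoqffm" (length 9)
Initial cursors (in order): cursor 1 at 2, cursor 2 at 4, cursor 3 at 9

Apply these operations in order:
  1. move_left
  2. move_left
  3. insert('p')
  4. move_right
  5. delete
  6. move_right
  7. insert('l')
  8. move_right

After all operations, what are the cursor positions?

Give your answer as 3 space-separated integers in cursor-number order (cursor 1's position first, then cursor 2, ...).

Answer: 4 7 12

Derivation:
After op 1 (move_left): buffer="khrwoqffm" (len 9), cursors c1@1 c2@3 c3@8, authorship .........
After op 2 (move_left): buffer="khrwoqffm" (len 9), cursors c1@0 c2@2 c3@7, authorship .........
After op 3 (insert('p')): buffer="pkhprwoqfpfm" (len 12), cursors c1@1 c2@4 c3@10, authorship 1..2.....3..
After op 4 (move_right): buffer="pkhprwoqfpfm" (len 12), cursors c1@2 c2@5 c3@11, authorship 1..2.....3..
After op 5 (delete): buffer="phpwoqfpm" (len 9), cursors c1@1 c2@3 c3@8, authorship 1.2....3.
After op 6 (move_right): buffer="phpwoqfpm" (len 9), cursors c1@2 c2@4 c3@9, authorship 1.2....3.
After op 7 (insert('l')): buffer="phlpwloqfpml" (len 12), cursors c1@3 c2@6 c3@12, authorship 1.12.2...3.3
After op 8 (move_right): buffer="phlpwloqfpml" (len 12), cursors c1@4 c2@7 c3@12, authorship 1.12.2...3.3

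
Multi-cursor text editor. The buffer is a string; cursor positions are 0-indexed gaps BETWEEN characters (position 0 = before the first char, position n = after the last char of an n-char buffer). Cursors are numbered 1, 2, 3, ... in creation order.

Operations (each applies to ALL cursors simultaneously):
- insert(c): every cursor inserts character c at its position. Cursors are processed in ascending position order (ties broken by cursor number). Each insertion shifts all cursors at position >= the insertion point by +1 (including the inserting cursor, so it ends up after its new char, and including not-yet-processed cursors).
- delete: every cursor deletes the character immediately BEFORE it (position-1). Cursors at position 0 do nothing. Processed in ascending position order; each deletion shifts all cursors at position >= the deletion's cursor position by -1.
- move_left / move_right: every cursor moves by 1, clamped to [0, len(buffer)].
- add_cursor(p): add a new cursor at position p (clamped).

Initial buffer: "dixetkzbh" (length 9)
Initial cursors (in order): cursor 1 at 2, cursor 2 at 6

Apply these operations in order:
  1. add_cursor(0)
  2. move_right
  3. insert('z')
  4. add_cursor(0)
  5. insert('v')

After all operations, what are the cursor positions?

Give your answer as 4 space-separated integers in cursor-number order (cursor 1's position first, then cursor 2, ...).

Answer: 8 14 4 1

Derivation:
After op 1 (add_cursor(0)): buffer="dixetkzbh" (len 9), cursors c3@0 c1@2 c2@6, authorship .........
After op 2 (move_right): buffer="dixetkzbh" (len 9), cursors c3@1 c1@3 c2@7, authorship .........
After op 3 (insert('z')): buffer="dzixzetkzzbh" (len 12), cursors c3@2 c1@5 c2@10, authorship .3..1....2..
After op 4 (add_cursor(0)): buffer="dzixzetkzzbh" (len 12), cursors c4@0 c3@2 c1@5 c2@10, authorship .3..1....2..
After op 5 (insert('v')): buffer="vdzvixzvetkzzvbh" (len 16), cursors c4@1 c3@4 c1@8 c2@14, authorship 4.33..11....22..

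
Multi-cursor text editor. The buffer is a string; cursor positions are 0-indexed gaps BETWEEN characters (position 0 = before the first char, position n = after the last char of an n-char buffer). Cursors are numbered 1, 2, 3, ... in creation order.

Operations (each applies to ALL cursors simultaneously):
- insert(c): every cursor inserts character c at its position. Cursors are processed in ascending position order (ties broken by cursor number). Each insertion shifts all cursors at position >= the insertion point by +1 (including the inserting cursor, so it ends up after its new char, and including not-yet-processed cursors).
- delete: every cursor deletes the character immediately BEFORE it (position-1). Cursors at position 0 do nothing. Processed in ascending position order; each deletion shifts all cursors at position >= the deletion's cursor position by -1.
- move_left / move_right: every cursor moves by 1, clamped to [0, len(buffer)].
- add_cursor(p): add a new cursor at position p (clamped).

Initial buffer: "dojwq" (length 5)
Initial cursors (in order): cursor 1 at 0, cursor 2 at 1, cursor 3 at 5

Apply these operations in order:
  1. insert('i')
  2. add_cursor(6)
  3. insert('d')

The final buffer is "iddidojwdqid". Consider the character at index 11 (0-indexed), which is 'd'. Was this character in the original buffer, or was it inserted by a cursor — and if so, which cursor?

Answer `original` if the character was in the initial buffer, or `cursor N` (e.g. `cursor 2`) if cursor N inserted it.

After op 1 (insert('i')): buffer="idiojwqi" (len 8), cursors c1@1 c2@3 c3@8, authorship 1.2....3
After op 2 (add_cursor(6)): buffer="idiojwqi" (len 8), cursors c1@1 c2@3 c4@6 c3@8, authorship 1.2....3
After op 3 (insert('d')): buffer="iddidojwdqid" (len 12), cursors c1@2 c2@5 c4@9 c3@12, authorship 11.22...4.33
Authorship (.=original, N=cursor N): 1 1 . 2 2 . . . 4 . 3 3
Index 11: author = 3

Answer: cursor 3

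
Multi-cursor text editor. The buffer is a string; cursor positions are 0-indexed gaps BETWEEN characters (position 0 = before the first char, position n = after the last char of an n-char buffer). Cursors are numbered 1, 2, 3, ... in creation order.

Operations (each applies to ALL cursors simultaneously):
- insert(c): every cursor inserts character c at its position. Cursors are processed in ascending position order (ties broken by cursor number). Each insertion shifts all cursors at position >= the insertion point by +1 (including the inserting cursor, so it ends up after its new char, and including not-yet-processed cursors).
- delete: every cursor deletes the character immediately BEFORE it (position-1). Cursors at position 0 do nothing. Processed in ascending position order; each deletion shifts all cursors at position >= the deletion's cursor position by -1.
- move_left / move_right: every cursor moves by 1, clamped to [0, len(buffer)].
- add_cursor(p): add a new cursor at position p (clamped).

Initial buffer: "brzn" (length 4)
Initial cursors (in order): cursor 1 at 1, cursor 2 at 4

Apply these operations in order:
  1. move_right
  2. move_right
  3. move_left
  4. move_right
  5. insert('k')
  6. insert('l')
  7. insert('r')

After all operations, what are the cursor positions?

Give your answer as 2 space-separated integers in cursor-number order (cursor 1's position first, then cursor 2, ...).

After op 1 (move_right): buffer="brzn" (len 4), cursors c1@2 c2@4, authorship ....
After op 2 (move_right): buffer="brzn" (len 4), cursors c1@3 c2@4, authorship ....
After op 3 (move_left): buffer="brzn" (len 4), cursors c1@2 c2@3, authorship ....
After op 4 (move_right): buffer="brzn" (len 4), cursors c1@3 c2@4, authorship ....
After op 5 (insert('k')): buffer="brzknk" (len 6), cursors c1@4 c2@6, authorship ...1.2
After op 6 (insert('l')): buffer="brzklnkl" (len 8), cursors c1@5 c2@8, authorship ...11.22
After op 7 (insert('r')): buffer="brzklrnklr" (len 10), cursors c1@6 c2@10, authorship ...111.222

Answer: 6 10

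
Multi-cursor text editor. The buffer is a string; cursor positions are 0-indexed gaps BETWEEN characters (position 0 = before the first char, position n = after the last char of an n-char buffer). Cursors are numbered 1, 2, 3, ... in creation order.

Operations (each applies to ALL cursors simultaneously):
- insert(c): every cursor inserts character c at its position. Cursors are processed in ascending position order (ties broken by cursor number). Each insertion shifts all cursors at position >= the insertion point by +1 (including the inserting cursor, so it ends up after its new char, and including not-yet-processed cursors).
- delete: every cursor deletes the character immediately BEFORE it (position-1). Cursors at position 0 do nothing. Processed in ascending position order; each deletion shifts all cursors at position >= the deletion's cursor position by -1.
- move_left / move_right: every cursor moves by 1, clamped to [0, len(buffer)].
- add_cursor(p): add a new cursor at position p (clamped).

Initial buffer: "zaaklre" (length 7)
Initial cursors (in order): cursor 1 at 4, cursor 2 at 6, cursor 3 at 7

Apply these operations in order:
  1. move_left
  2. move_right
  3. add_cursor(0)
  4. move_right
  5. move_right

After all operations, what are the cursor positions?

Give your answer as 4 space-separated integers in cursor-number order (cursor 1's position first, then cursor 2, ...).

Answer: 6 7 7 2

Derivation:
After op 1 (move_left): buffer="zaaklre" (len 7), cursors c1@3 c2@5 c3@6, authorship .......
After op 2 (move_right): buffer="zaaklre" (len 7), cursors c1@4 c2@6 c3@7, authorship .......
After op 3 (add_cursor(0)): buffer="zaaklre" (len 7), cursors c4@0 c1@4 c2@6 c3@7, authorship .......
After op 4 (move_right): buffer="zaaklre" (len 7), cursors c4@1 c1@5 c2@7 c3@7, authorship .......
After op 5 (move_right): buffer="zaaklre" (len 7), cursors c4@2 c1@6 c2@7 c3@7, authorship .......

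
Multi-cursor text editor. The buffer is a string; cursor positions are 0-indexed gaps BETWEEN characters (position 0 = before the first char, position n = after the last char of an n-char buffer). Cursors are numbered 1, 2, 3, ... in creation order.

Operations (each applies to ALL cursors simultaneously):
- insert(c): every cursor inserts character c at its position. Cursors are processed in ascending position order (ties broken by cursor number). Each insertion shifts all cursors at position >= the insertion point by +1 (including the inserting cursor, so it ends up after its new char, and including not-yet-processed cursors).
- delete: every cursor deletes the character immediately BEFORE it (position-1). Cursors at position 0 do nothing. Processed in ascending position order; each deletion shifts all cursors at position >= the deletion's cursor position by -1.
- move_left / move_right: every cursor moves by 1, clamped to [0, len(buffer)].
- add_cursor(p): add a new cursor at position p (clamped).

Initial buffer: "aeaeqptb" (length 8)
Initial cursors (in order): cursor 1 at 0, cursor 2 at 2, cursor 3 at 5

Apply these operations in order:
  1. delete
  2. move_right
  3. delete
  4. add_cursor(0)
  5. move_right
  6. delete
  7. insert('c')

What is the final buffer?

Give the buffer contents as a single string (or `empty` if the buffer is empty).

Answer: ccccb

Derivation:
After op 1 (delete): buffer="aaeptb" (len 6), cursors c1@0 c2@1 c3@3, authorship ......
After op 2 (move_right): buffer="aaeptb" (len 6), cursors c1@1 c2@2 c3@4, authorship ......
After op 3 (delete): buffer="etb" (len 3), cursors c1@0 c2@0 c3@1, authorship ...
After op 4 (add_cursor(0)): buffer="etb" (len 3), cursors c1@0 c2@0 c4@0 c3@1, authorship ...
After op 5 (move_right): buffer="etb" (len 3), cursors c1@1 c2@1 c4@1 c3@2, authorship ...
After op 6 (delete): buffer="b" (len 1), cursors c1@0 c2@0 c3@0 c4@0, authorship .
After op 7 (insert('c')): buffer="ccccb" (len 5), cursors c1@4 c2@4 c3@4 c4@4, authorship 1234.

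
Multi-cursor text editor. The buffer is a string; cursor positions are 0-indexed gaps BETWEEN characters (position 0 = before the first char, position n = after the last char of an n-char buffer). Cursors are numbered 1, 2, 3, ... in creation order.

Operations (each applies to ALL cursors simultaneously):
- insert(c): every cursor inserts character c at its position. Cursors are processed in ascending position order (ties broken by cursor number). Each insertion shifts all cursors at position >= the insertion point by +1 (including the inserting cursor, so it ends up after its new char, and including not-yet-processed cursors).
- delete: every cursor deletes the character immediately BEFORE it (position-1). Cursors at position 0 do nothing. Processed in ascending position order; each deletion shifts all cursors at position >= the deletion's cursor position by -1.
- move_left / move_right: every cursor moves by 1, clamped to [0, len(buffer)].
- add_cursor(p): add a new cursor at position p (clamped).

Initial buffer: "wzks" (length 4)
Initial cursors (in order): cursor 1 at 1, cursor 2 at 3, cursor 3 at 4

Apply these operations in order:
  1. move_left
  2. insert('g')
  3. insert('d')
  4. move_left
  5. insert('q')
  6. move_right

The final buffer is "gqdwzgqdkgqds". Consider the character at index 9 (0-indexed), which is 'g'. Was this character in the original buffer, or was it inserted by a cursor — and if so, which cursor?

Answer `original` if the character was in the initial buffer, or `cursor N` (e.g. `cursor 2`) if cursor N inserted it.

After op 1 (move_left): buffer="wzks" (len 4), cursors c1@0 c2@2 c3@3, authorship ....
After op 2 (insert('g')): buffer="gwzgkgs" (len 7), cursors c1@1 c2@4 c3@6, authorship 1..2.3.
After op 3 (insert('d')): buffer="gdwzgdkgds" (len 10), cursors c1@2 c2@6 c3@9, authorship 11..22.33.
After op 4 (move_left): buffer="gdwzgdkgds" (len 10), cursors c1@1 c2@5 c3@8, authorship 11..22.33.
After op 5 (insert('q')): buffer="gqdwzgqdkgqds" (len 13), cursors c1@2 c2@7 c3@11, authorship 111..222.333.
After op 6 (move_right): buffer="gqdwzgqdkgqds" (len 13), cursors c1@3 c2@8 c3@12, authorship 111..222.333.
Authorship (.=original, N=cursor N): 1 1 1 . . 2 2 2 . 3 3 3 .
Index 9: author = 3

Answer: cursor 3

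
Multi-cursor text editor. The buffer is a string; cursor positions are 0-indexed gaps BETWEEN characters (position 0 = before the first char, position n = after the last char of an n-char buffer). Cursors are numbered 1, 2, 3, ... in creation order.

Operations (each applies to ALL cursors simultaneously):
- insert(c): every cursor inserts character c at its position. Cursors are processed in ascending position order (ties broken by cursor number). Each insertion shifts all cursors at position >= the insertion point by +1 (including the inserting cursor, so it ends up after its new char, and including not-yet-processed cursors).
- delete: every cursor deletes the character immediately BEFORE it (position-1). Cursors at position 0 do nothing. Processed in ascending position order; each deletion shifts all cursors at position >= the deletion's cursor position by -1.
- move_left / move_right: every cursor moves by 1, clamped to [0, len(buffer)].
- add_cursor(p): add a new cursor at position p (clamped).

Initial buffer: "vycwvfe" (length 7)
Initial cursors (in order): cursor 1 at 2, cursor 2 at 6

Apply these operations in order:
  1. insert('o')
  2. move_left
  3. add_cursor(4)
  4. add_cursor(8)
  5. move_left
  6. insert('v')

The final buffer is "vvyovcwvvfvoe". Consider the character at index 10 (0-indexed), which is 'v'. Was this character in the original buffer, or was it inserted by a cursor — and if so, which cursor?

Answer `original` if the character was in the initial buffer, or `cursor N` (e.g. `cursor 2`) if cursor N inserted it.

Answer: cursor 4

Derivation:
After op 1 (insert('o')): buffer="vyocwvfoe" (len 9), cursors c1@3 c2@8, authorship ..1....2.
After op 2 (move_left): buffer="vyocwvfoe" (len 9), cursors c1@2 c2@7, authorship ..1....2.
After op 3 (add_cursor(4)): buffer="vyocwvfoe" (len 9), cursors c1@2 c3@4 c2@7, authorship ..1....2.
After op 4 (add_cursor(8)): buffer="vyocwvfoe" (len 9), cursors c1@2 c3@4 c2@7 c4@8, authorship ..1....2.
After op 5 (move_left): buffer="vyocwvfoe" (len 9), cursors c1@1 c3@3 c2@6 c4@7, authorship ..1....2.
After op 6 (insert('v')): buffer="vvyovcwvvfvoe" (len 13), cursors c1@2 c3@5 c2@9 c4@11, authorship .1.13...2.42.
Authorship (.=original, N=cursor N): . 1 . 1 3 . . . 2 . 4 2 .
Index 10: author = 4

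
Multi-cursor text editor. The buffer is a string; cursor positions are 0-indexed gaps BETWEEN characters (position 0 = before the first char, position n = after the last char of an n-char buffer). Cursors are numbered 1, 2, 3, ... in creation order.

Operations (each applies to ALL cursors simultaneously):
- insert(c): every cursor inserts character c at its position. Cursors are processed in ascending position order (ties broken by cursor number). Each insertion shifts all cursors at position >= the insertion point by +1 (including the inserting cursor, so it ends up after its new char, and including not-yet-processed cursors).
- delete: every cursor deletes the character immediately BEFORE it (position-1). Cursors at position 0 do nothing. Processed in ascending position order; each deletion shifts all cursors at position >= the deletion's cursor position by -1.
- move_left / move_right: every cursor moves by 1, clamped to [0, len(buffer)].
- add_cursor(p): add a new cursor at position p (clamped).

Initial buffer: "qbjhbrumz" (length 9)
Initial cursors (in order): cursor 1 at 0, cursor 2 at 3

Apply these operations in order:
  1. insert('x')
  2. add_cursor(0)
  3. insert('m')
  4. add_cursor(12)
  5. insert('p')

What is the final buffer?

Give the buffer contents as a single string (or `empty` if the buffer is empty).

After op 1 (insert('x')): buffer="xqbjxhbrumz" (len 11), cursors c1@1 c2@5, authorship 1...2......
After op 2 (add_cursor(0)): buffer="xqbjxhbrumz" (len 11), cursors c3@0 c1@1 c2@5, authorship 1...2......
After op 3 (insert('m')): buffer="mxmqbjxmhbrumz" (len 14), cursors c3@1 c1@3 c2@8, authorship 311...22......
After op 4 (add_cursor(12)): buffer="mxmqbjxmhbrumz" (len 14), cursors c3@1 c1@3 c2@8 c4@12, authorship 311...22......
After op 5 (insert('p')): buffer="mpxmpqbjxmphbrupmz" (len 18), cursors c3@2 c1@5 c2@11 c4@16, authorship 33111...222....4..

Answer: mpxmpqbjxmphbrupmz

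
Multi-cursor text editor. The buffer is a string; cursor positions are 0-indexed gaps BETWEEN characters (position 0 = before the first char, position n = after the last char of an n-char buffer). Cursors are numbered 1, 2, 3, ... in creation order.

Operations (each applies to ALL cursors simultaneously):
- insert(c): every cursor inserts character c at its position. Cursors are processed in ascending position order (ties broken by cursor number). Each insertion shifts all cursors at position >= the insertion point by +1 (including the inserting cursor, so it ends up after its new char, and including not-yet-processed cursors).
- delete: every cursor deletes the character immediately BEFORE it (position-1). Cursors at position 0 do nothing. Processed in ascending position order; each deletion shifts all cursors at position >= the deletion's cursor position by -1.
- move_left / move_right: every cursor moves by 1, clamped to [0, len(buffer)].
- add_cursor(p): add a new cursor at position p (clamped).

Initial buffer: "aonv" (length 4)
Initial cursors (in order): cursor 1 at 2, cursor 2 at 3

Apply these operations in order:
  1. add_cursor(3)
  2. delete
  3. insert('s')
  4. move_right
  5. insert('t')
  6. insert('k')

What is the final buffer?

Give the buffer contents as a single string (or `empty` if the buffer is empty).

After op 1 (add_cursor(3)): buffer="aonv" (len 4), cursors c1@2 c2@3 c3@3, authorship ....
After op 2 (delete): buffer="v" (len 1), cursors c1@0 c2@0 c3@0, authorship .
After op 3 (insert('s')): buffer="sssv" (len 4), cursors c1@3 c2@3 c3@3, authorship 123.
After op 4 (move_right): buffer="sssv" (len 4), cursors c1@4 c2@4 c3@4, authorship 123.
After op 5 (insert('t')): buffer="sssvttt" (len 7), cursors c1@7 c2@7 c3@7, authorship 123.123
After op 6 (insert('k')): buffer="sssvtttkkk" (len 10), cursors c1@10 c2@10 c3@10, authorship 123.123123

Answer: sssvtttkkk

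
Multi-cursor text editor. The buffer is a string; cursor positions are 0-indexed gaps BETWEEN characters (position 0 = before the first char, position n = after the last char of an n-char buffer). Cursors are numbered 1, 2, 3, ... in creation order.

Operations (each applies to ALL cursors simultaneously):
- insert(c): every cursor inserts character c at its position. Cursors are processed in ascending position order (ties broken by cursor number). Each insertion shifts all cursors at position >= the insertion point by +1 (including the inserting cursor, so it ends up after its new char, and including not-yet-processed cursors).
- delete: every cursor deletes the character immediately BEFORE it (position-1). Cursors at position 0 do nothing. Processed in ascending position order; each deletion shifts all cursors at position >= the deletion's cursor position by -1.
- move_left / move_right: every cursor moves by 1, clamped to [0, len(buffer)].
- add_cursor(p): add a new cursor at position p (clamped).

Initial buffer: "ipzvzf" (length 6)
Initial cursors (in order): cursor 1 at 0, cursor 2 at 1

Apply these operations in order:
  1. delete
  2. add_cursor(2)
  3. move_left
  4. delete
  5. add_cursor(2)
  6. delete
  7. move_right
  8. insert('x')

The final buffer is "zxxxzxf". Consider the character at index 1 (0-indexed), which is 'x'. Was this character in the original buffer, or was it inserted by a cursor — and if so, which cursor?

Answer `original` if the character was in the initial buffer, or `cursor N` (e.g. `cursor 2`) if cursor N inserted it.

After op 1 (delete): buffer="pzvzf" (len 5), cursors c1@0 c2@0, authorship .....
After op 2 (add_cursor(2)): buffer="pzvzf" (len 5), cursors c1@0 c2@0 c3@2, authorship .....
After op 3 (move_left): buffer="pzvzf" (len 5), cursors c1@0 c2@0 c3@1, authorship .....
After op 4 (delete): buffer="zvzf" (len 4), cursors c1@0 c2@0 c3@0, authorship ....
After op 5 (add_cursor(2)): buffer="zvzf" (len 4), cursors c1@0 c2@0 c3@0 c4@2, authorship ....
After op 6 (delete): buffer="zzf" (len 3), cursors c1@0 c2@0 c3@0 c4@1, authorship ...
After op 7 (move_right): buffer="zzf" (len 3), cursors c1@1 c2@1 c3@1 c4@2, authorship ...
After op 8 (insert('x')): buffer="zxxxzxf" (len 7), cursors c1@4 c2@4 c3@4 c4@6, authorship .123.4.
Authorship (.=original, N=cursor N): . 1 2 3 . 4 .
Index 1: author = 1

Answer: cursor 1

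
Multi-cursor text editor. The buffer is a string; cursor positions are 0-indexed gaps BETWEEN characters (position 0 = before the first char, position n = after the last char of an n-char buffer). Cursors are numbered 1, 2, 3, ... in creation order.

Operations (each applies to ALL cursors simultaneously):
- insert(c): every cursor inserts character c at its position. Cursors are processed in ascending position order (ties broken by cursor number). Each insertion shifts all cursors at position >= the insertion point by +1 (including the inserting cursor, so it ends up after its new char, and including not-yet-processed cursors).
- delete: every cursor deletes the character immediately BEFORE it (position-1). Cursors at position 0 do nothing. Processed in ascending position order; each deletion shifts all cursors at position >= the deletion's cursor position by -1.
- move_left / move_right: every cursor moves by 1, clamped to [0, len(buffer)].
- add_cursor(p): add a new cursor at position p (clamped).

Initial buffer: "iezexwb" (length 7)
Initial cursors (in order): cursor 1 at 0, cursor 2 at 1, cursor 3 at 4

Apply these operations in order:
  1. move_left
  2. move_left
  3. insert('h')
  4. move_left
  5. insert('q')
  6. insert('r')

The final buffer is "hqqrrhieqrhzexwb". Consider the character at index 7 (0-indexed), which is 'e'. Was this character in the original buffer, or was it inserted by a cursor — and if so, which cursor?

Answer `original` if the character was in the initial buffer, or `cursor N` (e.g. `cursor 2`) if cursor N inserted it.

After op 1 (move_left): buffer="iezexwb" (len 7), cursors c1@0 c2@0 c3@3, authorship .......
After op 2 (move_left): buffer="iezexwb" (len 7), cursors c1@0 c2@0 c3@2, authorship .......
After op 3 (insert('h')): buffer="hhiehzexwb" (len 10), cursors c1@2 c2@2 c3@5, authorship 12..3.....
After op 4 (move_left): buffer="hhiehzexwb" (len 10), cursors c1@1 c2@1 c3@4, authorship 12..3.....
After op 5 (insert('q')): buffer="hqqhieqhzexwb" (len 13), cursors c1@3 c2@3 c3@7, authorship 1122..33.....
After op 6 (insert('r')): buffer="hqqrrhieqrhzexwb" (len 16), cursors c1@5 c2@5 c3@10, authorship 112122..333.....
Authorship (.=original, N=cursor N): 1 1 2 1 2 2 . . 3 3 3 . . . . .
Index 7: author = original

Answer: original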